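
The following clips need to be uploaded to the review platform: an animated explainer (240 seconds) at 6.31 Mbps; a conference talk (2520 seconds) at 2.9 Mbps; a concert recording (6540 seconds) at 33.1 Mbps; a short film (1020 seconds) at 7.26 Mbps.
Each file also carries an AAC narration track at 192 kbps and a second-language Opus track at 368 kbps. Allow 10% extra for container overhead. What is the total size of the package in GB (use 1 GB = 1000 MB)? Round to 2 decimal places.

32.79 GB

Audio total: 192 + 368 = 560 kbps = 0.560 Mbps.
animated explainer: 6.870 Mbps × 240 s × 1.10 = 1813.7 Mb
conference talk: 3.460 Mbps × 2520 s × 1.10 = 9591.1 Mb
concert recording: 33.660 Mbps × 6540 s × 1.10 = 242150.0 Mb
short film: 7.820 Mbps × 1020 s × 1.10 = 8774.0 Mb
Total: 262328.9 Mb = 32791.1 MB.
= 32.79 GB.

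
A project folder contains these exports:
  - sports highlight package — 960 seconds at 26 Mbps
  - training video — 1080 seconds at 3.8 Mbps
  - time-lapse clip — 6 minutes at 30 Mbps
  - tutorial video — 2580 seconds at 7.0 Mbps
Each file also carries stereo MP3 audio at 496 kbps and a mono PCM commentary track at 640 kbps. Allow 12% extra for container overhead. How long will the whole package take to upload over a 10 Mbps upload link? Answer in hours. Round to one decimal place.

2.0 hours

Audio total: 496 + 640 = 1136 kbps = 1.136 Mbps.
sports highlight package: 27.136 Mbps × 960 s × 1.12 = 29176.6 Mb
training video: 4.936 Mbps × 1080 s × 1.12 = 5970.6 Mb
time-lapse clip: 31.136 Mbps × 360 s × 1.12 = 12554.0 Mb
tutorial video: 8.136 Mbps × 2580 s × 1.12 = 23509.8 Mb
Total: 71211.0 Mb = 8901.4 MB.
At 10 Mbps: 71211.0 / 10 = 7121 s ≈ 1.98 hours.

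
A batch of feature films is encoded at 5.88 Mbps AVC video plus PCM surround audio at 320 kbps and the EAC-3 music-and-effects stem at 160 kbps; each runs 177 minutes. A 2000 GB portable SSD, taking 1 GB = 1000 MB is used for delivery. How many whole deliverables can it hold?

236

177 min = 10620 s
Audio total: 320 + 160 = 480 kbps = 0.480 Mbps.
Total bitrate: 6.360 Mbps.
Per item: 6.360 Mbps × 10620 s = 67,543 Mb = 8,443 MB.
Capacity: 2000 GB = 16,000,000 Mb; 236.89 items → 236 complete.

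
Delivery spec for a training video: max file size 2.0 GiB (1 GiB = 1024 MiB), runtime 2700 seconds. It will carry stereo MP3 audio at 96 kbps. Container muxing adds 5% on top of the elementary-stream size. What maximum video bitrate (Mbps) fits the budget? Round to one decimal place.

6.0 Mbps

Budget: 2.0 GiB = 17179.9 Mb.
Stream payload after overhead: 17179.9 / 1.05 = 16361.8 Mb.
Total bitrate budget: 16361.8 Mb / 2700 s = 6.060 Mbps.
Audio: 96 kbps = 0.096 Mbps.
Video: 6.060 − 0.096 = 5.964 Mbps.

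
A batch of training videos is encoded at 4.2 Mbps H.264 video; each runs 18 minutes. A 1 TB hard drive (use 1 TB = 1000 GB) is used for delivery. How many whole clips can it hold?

18 min = 1080 s
Per item: 4.200 Mbps × 1080 s = 4,536 Mb = 567.0 MB.
Capacity: 1 TB = 8,000,000 Mb; 1763.67 items → 1763 complete.

1763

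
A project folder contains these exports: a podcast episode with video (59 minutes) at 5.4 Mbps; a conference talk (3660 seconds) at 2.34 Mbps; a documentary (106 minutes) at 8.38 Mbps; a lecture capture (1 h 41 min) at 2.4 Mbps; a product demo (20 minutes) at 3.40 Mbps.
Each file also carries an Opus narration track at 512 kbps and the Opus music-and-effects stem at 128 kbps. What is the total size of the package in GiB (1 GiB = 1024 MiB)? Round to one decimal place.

13.1 GiB

Audio total: 512 + 128 = 640 kbps = 0.640 Mbps.
podcast episode with video: 6.040 Mbps × 3540 s = 21381.6 Mb
conference talk: 2.980 Mbps × 3660 s = 10906.8 Mb
documentary: 9.020 Mbps × 6360 s = 57367.2 Mb
lecture capture: 3.040 Mbps × 6060 s = 18422.4 Mb
product demo: 4.040 Mbps × 1200 s = 4848.0 Mb
Total: 112926.0 Mb = 14115.8 MB.
= 13.15 GiB.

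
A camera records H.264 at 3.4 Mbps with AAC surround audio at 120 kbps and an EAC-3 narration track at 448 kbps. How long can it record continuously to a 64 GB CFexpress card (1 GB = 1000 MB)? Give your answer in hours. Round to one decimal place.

35.8 hours

Audio total: 120 + 448 = 568 kbps = 0.568 Mbps.
Total bitrate: 3.4 + 0.568 = 3.968 Mbps.
Capacity: 64 GB = 512,000 Mb.
Recording time: 512,000 / 3.968 = 129,032 s ≈ 35.8 hours.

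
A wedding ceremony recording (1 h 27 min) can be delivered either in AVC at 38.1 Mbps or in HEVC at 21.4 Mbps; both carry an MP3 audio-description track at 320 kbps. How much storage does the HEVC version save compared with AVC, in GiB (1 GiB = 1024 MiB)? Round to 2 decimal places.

1 h 27 min = 87 min = 5220 s
Audio: 320 kbps = 0.320 Mbps.
AVC: 38.420 Mbps × 5220 s = 200552.4 Mb = 23.347 GiB.
HEVC: 21.720 Mbps × 5220 s = 113378.4 Mb = 13.199 GiB.
Saving: 23.347 − 13.199 = 10.148 GiB.

10.15 GiB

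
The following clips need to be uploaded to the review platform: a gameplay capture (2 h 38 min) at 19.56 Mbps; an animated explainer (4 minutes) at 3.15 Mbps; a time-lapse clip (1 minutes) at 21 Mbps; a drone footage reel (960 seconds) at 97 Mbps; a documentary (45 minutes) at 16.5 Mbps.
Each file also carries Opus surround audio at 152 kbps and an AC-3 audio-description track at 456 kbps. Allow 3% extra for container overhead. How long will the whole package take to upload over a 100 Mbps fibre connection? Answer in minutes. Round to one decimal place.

Audio total: 152 + 456 = 608 kbps = 0.608 Mbps.
gameplay capture: 20.168 Mbps × 9480 s × 1.03 = 196928.4 Mb
animated explainer: 3.758 Mbps × 240 s × 1.03 = 929.0 Mb
time-lapse clip: 21.608 Mbps × 60 s × 1.03 = 1335.4 Mb
drone footage reel: 97.608 Mbps × 960 s × 1.03 = 96514.8 Mb
documentary: 17.108 Mbps × 2700 s × 1.03 = 47577.3 Mb
Total: 343284.9 Mb = 42910.6 MB.
At 100 Mbps: 343284.9 / 100 = 3433 s ≈ 57.2 minutes.

57.2 minutes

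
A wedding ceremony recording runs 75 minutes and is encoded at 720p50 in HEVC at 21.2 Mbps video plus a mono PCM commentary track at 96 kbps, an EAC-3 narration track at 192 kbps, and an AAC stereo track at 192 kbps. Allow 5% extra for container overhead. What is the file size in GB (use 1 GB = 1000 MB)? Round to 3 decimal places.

12.805 GB

75 min = 4500 s
Audio total: 96 + 192 + 192 = 480 kbps = 0.480 Mbps.
Total bitrate: 21.2 + 0.480 = 21.680 Mbps.
Stream data: 21.680 Mbps × 4500 s = 97560.0 Mb.
With 5% container overhead: ×1.05.
102,438 Mb ÷ 8 = 12,805 MB → 12.80 GB.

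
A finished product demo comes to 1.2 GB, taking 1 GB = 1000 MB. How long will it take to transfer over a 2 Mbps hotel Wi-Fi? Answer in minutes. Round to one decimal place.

80.0 minutes

File: 1.2 GB = 9600.0 Mb.
At 2 Mbps: 9600.0 / 2 = 4800.0 s ≈ 80 minutes.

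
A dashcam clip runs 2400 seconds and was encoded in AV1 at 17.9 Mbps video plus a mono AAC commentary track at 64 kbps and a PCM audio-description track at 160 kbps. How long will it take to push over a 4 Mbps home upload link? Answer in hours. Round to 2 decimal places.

3.02 hours

Audio total: 64 + 160 = 224 kbps = 0.224 Mbps.
Total bitrate: 18.124 Mbps.
File: 18.124 Mbps × 2400 s = 43497.6 Mb.
At 4 Mbps: 43497.6 / 4 = 10874.4 s ≈ 3.02 hours.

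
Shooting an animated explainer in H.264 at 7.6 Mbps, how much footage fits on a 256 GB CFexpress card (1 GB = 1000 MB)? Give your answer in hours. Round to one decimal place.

Capacity: 256 GB = 2,048,000 Mb.
Recording time: 2,048,000 / 7.600 = 269,474 s ≈ 74.9 hours.

74.9 hours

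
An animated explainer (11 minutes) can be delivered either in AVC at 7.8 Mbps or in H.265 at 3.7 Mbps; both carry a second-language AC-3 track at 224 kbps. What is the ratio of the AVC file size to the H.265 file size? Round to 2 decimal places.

11 min = 660 s
Audio: 224 kbps = 0.224 Mbps.
AVC: 8.024 Mbps × 660 s = 5295.8 Mb = 0.617 GiB.
H.265: 3.924 Mbps × 660 s = 2589.8 Mb = 0.301 GiB.
Ratio: 0.617 / 0.301 = 2.045.

2.04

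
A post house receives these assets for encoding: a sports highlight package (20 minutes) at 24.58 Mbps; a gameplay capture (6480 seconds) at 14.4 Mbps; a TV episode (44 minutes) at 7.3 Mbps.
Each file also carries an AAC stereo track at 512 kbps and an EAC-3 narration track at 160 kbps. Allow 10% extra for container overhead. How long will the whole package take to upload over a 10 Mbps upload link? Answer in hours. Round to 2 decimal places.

4.55 hours

Audio total: 512 + 160 = 672 kbps = 0.672 Mbps.
sports highlight package: 25.252 Mbps × 1200 s × 1.10 = 33332.6 Mb
gameplay capture: 15.072 Mbps × 6480 s × 1.10 = 107433.2 Mb
TV episode: 7.972 Mbps × 2640 s × 1.10 = 23150.7 Mb
Total: 163916.5 Mb = 20489.6 MB.
At 10 Mbps: 163916.5 / 10 = 16392 s ≈ 4.55 hours.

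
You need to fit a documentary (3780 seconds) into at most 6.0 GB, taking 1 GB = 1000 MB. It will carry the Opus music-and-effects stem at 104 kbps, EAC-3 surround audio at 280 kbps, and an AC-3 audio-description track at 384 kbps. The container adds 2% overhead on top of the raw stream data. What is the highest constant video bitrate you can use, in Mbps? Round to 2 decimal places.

Budget: 6.0 GB = 48000.0 Mb.
Stream payload after overhead: 48000.0 / 1.02 = 47058.8 Mb.
Total bitrate budget: 47058.8 Mb / 3780 s = 12.449 Mbps.
Audio total: 104 + 280 + 384 = 768 kbps = 0.768 Mbps.
Video: 12.449 − 0.768 = 11.681 Mbps.

11.68 Mbps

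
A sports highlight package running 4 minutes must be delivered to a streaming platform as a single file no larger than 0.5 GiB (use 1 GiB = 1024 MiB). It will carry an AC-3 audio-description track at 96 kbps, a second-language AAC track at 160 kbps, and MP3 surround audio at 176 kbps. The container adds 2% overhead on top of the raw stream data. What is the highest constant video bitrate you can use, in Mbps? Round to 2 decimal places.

Budget: 0.5 GiB = 4295.0 Mb.
Stream payload after overhead: 4295.0 / 1.02 = 4210.8 Mb.
4 min = 240 s
Total bitrate budget: 4210.8 Mb / 240 s = 17.545 Mbps.
Audio total: 96 + 160 + 176 = 432 kbps = 0.432 Mbps.
Video: 17.545 − 0.432 = 17.113 Mbps.

17.11 Mbps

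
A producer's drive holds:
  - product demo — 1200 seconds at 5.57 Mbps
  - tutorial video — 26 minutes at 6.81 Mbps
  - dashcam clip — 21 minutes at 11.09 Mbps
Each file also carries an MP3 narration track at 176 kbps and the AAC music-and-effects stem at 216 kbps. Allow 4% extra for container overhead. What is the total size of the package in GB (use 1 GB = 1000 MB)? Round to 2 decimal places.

4.27 GB

Audio total: 176 + 216 = 392 kbps = 0.392 Mbps.
product demo: 5.962 Mbps × 1200 s × 1.04 = 7440.6 Mb
tutorial video: 7.202 Mbps × 1560 s × 1.04 = 11684.5 Mb
dashcam clip: 11.482 Mbps × 1260 s × 1.04 = 15046.0 Mb
Total: 34171.1 Mb = 4271.4 MB.
= 4.271 GB.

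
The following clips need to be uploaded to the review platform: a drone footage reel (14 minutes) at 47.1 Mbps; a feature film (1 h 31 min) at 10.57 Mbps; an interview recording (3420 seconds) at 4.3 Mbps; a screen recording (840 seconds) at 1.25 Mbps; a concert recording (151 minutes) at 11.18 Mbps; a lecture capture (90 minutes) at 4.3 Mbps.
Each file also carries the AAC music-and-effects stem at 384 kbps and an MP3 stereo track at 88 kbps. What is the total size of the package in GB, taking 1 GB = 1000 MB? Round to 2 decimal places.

31.17 GB

Audio total: 384 + 88 = 472 kbps = 0.472 Mbps.
drone footage reel: 47.572 Mbps × 840 s = 39960.5 Mb
feature film: 11.042 Mbps × 5460 s = 60289.3 Mb
interview recording: 4.772 Mbps × 3420 s = 16320.2 Mb
screen recording: 1.722 Mbps × 840 s = 1446.5 Mb
concert recording: 11.652 Mbps × 9060 s = 105567.1 Mb
lecture capture: 4.772 Mbps × 5400 s = 25768.8 Mb
Total: 249352.4 Mb = 31169.1 MB.
= 31.17 GB.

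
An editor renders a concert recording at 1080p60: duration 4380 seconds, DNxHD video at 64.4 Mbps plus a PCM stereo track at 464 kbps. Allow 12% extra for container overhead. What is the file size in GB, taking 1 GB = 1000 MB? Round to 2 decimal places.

Audio: 464 kbps = 0.464 Mbps.
Total bitrate: 64.4 + 0.464 = 64.864 Mbps.
Stream data: 64.864 Mbps × 4380 s = 284104.3 Mb.
With 12% container overhead: ×1.12.
318,197 Mb ÷ 8 = 39,775 MB → 39.77 GB.

39.77 GB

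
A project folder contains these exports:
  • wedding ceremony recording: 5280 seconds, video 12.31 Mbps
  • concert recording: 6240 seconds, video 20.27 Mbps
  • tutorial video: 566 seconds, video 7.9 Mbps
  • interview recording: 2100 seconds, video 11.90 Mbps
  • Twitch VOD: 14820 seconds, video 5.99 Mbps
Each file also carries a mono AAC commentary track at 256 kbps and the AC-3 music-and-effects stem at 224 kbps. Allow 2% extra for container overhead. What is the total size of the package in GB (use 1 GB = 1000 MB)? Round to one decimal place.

41.3 GB

Audio total: 256 + 224 = 480 kbps = 0.480 Mbps.
wedding ceremony recording: 12.790 Mbps × 5280 s × 1.02 = 68881.8 Mb
concert recording: 20.750 Mbps × 6240 s × 1.02 = 132069.6 Mb
tutorial video: 8.380 Mbps × 566 s × 1.02 = 4837.9 Mb
interview recording: 12.380 Mbps × 2100 s × 1.02 = 26518.0 Mb
Twitch VOD: 6.470 Mbps × 14820 s × 1.02 = 97803.1 Mb
Total: 330110.4 Mb = 41263.8 MB.
= 41.26 GB.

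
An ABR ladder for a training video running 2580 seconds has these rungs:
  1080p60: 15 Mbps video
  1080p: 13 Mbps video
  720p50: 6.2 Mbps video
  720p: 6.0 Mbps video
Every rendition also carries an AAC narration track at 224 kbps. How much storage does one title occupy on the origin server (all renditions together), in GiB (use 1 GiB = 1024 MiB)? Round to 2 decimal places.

Audio: 224 kbps = 0.224 Mbps.
Sum of rendition bitrates: (15+0.224) + (13+0.224) + (6.2+0.224) + (6.0+0.224) = 41.096 Mbps.
× 2580 s = 106,028 Mb = 13,253 MB = 12.34 GiB.

12.34 GiB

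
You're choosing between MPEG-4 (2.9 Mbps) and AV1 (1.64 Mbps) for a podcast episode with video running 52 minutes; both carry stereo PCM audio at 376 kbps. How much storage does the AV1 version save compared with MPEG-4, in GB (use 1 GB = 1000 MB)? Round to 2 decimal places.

0.49 GB

52 min = 3120 s
Audio: 376 kbps = 0.376 Mbps.
MPEG-4: 3.276 Mbps × 3120 s = 10221.1 Mb = 1.278 GB.
AV1: 2.016 Mbps × 3120 s = 6289.9 Mb = 0.786 GB.
Saving: 1.278 − 0.786 = 0.491 GB.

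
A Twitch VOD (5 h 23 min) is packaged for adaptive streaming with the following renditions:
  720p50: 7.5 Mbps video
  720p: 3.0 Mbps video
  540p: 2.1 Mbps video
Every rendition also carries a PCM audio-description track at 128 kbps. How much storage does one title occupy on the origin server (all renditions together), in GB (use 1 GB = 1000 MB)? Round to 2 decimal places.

31.45 GB

5 h 23 min = 323 min = 19380 s
Audio: 128 kbps = 0.128 Mbps.
Sum of rendition bitrates: (7.5+0.128) + (3.0+0.128) + (2.1+0.128) = 12.984 Mbps.
× 19380 s = 251,630 Mb = 31,454 MB = 31.45 GB.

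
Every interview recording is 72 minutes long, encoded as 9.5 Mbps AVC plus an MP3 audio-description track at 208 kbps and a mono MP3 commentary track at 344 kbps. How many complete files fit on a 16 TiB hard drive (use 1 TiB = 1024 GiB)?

72 min = 4320 s
Audio total: 208 + 344 = 552 kbps = 0.552 Mbps.
Total bitrate: 10.052 Mbps.
Per item: 10.052 Mbps × 4320 s = 43,425 Mb = 5,428 MB.
Capacity: 16 TiB = 140,737,488 Mb; 3240.96 items → 3240 complete.

3240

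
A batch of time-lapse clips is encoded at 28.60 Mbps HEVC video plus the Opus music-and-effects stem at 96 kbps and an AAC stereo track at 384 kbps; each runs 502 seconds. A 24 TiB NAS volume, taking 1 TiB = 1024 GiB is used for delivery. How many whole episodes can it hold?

Audio total: 96 + 384 = 480 kbps = 0.480 Mbps.
Total bitrate: 29.080 Mbps.
Per item: 29.080 Mbps × 502 s = 14,598 Mb = 1,825 MB.
Capacity: 24 TiB = 211,106,233 Mb; 14461.15 items → 14461 complete.

14461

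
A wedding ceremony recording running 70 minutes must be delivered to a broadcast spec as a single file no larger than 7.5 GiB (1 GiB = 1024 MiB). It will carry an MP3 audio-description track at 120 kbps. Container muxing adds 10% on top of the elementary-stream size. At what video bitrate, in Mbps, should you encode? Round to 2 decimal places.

13.82 Mbps

Budget: 7.5 GiB = 64424.5 Mb.
Stream payload after overhead: 64424.5 / 1.10 = 58567.7 Mb.
70 min = 4200 s
Total bitrate budget: 58567.7 Mb / 4200 s = 13.945 Mbps.
Audio: 120 kbps = 0.120 Mbps.
Video: 13.945 − 0.120 = 13.825 Mbps.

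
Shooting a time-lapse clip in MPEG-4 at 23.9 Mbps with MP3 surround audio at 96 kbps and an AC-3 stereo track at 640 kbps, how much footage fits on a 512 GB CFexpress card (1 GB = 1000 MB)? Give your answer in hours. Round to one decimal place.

46.2 hours

Audio total: 96 + 640 = 736 kbps = 0.736 Mbps.
Total bitrate: 23.9 + 0.736 = 24.636 Mbps.
Capacity: 512 GB = 4,096,000 Mb.
Recording time: 4,096,000 / 24.636 = 166,261 s ≈ 46.2 hours.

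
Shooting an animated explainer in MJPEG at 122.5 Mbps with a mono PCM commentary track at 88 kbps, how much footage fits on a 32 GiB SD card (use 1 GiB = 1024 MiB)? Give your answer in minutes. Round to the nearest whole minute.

Audio: 88 kbps = 0.088 Mbps.
Total bitrate: 122.5 + 0.088 = 122.588 Mbps.
Capacity: 32 GiB = 274,878 Mb.
Recording time: 274,878 / 122.588 = 2,242 s ≈ 37.4 minutes.

37 minutes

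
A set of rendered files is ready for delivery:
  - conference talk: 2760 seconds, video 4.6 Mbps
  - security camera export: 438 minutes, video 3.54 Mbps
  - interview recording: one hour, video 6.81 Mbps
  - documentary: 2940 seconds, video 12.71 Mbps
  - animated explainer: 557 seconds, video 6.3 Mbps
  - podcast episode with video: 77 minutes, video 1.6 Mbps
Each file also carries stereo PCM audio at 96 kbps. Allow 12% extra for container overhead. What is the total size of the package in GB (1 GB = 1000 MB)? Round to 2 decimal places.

25.54 GB

Audio: 96 kbps = 0.096 Mbps.
conference talk: 4.696 Mbps × 2760 s × 1.12 = 14516.3 Mb
security camera export: 3.636 Mbps × 26280 s × 1.12 = 107020.6 Mb
interview recording: 6.906 Mbps × 3600 s × 1.12 = 27845.0 Mb
documentary: 12.806 Mbps × 2940 s × 1.12 = 42167.6 Mb
animated explainer: 6.396 Mbps × 557 s × 1.12 = 3990.1 Mb
podcast episode with video: 1.696 Mbps × 4620 s × 1.12 = 8775.8 Mb
Total: 204315.3 Mb = 25539.4 MB.
= 25.54 GB.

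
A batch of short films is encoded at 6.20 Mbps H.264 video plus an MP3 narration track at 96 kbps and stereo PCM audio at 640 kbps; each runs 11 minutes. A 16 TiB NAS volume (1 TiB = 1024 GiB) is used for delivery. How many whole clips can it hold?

11 min = 660 s
Audio total: 96 + 640 = 736 kbps = 0.736 Mbps.
Total bitrate: 6.936 Mbps.
Per item: 6.936 Mbps × 660 s = 4,578 Mb = 572.2 MB.
Capacity: 16 TiB = 140,737,488 Mb; 30743.75 items → 30743 complete.

30743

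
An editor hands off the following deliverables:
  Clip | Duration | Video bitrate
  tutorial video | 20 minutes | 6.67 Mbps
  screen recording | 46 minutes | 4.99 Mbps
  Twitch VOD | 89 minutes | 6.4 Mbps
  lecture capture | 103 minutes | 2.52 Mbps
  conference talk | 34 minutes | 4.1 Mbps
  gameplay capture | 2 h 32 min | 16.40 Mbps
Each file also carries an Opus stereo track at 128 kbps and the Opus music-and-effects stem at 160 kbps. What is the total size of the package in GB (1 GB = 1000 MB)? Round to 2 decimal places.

29.64 GB

Audio total: 128 + 160 = 288 kbps = 0.288 Mbps.
tutorial video: 6.958 Mbps × 1200 s = 8349.6 Mb
screen recording: 5.278 Mbps × 2760 s = 14567.3 Mb
Twitch VOD: 6.688 Mbps × 5340 s = 35713.9 Mb
lecture capture: 2.808 Mbps × 6180 s = 17353.4 Mb
conference talk: 4.388 Mbps × 2040 s = 8951.5 Mb
gameplay capture: 16.688 Mbps × 9120 s = 152194.6 Mb
Total: 237130.3 Mb = 29641.3 MB.
= 29.64 GB.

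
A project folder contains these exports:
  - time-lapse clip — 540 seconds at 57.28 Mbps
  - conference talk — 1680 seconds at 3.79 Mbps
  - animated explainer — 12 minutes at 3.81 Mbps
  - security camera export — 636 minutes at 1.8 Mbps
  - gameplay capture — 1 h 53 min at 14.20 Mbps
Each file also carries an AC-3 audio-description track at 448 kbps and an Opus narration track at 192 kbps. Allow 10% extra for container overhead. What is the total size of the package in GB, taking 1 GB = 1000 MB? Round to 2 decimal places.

Audio total: 448 + 192 = 640 kbps = 0.640 Mbps.
time-lapse clip: 57.920 Mbps × 540 s × 1.10 = 34404.5 Mb
conference talk: 4.430 Mbps × 1680 s × 1.10 = 8186.6 Mb
animated explainer: 4.450 Mbps × 720 s × 1.10 = 3524.4 Mb
security camera export: 2.440 Mbps × 38160 s × 1.10 = 102421.4 Mb
gameplay capture: 14.840 Mbps × 6780 s × 1.10 = 110676.7 Mb
Total: 259213.7 Mb = 32401.7 MB.
= 32.40 GB.

32.40 GB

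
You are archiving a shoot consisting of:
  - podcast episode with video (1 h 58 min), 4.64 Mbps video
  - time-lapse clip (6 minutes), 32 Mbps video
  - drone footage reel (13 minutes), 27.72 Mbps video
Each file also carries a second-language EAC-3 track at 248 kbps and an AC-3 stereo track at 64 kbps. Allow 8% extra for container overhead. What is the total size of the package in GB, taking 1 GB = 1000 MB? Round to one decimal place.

Audio total: 248 + 64 = 312 kbps = 0.312 Mbps.
podcast episode with video: 4.952 Mbps × 7080 s × 1.08 = 37865.0 Mb
time-lapse clip: 32.312 Mbps × 360 s × 1.08 = 12562.9 Mb
drone footage reel: 28.032 Mbps × 780 s × 1.08 = 23614.2 Mb
Total: 74042.0 Mb = 9255.3 MB.
= 9.255 GB.

9.3 GB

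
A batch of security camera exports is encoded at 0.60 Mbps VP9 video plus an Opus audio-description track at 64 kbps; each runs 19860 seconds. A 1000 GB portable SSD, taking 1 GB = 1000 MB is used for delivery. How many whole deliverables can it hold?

Audio: 64 kbps = 0.064 Mbps.
Total bitrate: 0.664 Mbps.
Per item: 0.664 Mbps × 19860 s = 13,187 Mb = 1,648 MB.
Capacity: 1000 GB = 8,000,000 Mb; 606.66 items → 606 complete.

606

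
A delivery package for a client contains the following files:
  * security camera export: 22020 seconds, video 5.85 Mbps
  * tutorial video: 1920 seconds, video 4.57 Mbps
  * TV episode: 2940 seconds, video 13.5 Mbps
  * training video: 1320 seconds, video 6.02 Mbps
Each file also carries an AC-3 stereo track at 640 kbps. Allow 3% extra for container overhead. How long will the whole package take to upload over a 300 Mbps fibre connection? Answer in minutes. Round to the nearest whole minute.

Audio: 640 kbps = 0.640 Mbps.
security camera export: 6.490 Mbps × 22020 s × 1.03 = 147197.1 Mb
tutorial video: 5.210 Mbps × 1920 s × 1.03 = 10303.3 Mb
TV episode: 14.140 Mbps × 2940 s × 1.03 = 42818.7 Mb
training video: 6.660 Mbps × 1320 s × 1.03 = 9054.9 Mb
Total: 209374.1 Mb = 26171.8 MB.
At 300 Mbps: 209374.1 / 300 = 698 s ≈ 11.6 minutes.

12 minutes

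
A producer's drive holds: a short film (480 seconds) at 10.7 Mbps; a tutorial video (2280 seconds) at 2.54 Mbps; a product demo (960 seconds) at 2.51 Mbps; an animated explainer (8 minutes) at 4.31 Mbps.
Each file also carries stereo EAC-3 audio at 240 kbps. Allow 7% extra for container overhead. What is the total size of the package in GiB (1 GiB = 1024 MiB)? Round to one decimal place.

Audio: 240 kbps = 0.240 Mbps.
short film: 10.940 Mbps × 480 s × 1.07 = 5618.8 Mb
tutorial video: 2.780 Mbps × 2280 s × 1.07 = 6782.1 Mb
product demo: 2.750 Mbps × 960 s × 1.07 = 2824.8 Mb
animated explainer: 4.550 Mbps × 480 s × 1.07 = 2336.9 Mb
Total: 17562.6 Mb = 2195.3 MB.
= 2.045 GiB.

2.0 GiB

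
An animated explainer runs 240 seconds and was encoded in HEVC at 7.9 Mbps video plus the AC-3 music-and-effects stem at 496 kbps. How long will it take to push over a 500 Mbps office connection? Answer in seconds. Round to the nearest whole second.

4 seconds

Audio: 496 kbps = 0.496 Mbps.
Total bitrate: 8.396 Mbps.
File: 8.396 Mbps × 240 s = 2015.0 Mb.
At 500 Mbps: 2015.0 / 500 = 4.0 s ≈ 4.03 seconds.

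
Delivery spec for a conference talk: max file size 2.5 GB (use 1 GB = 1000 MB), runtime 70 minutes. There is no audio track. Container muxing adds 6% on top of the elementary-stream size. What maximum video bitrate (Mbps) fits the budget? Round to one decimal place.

Budget: 2.5 GB = 20000.0 Mb.
Stream payload after overhead: 20000.0 / 1.06 = 18867.9 Mb.
70 min = 4200 s
Total bitrate budget: 18867.9 Mb / 4200 s = 4.492 Mbps.

4.5 Mbps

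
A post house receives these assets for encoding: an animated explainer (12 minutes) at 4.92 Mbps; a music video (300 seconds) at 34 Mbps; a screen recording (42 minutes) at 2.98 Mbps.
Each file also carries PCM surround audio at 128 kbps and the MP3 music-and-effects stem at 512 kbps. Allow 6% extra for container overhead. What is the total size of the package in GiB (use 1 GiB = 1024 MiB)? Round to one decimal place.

2.9 GiB

Audio total: 128 + 512 = 640 kbps = 0.640 Mbps.
animated explainer: 5.560 Mbps × 720 s × 1.06 = 4243.4 Mb
music video: 34.640 Mbps × 300 s × 1.06 = 11015.5 Mb
screen recording: 3.620 Mbps × 2520 s × 1.06 = 9669.7 Mb
Total: 24928.7 Mb = 3116.1 MB.
= 2.902 GiB.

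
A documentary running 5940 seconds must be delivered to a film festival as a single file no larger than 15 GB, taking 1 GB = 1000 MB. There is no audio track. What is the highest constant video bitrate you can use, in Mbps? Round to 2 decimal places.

Budget: 15 GB = 120000.0 Mb.
Total bitrate budget: 120000.0 Mb / 5940 s = 20.202 Mbps.

20.20 Mbps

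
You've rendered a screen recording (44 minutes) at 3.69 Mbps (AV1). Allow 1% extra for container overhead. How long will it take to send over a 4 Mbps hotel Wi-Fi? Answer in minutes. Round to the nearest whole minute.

41 minutes

44 min = 2640 s
File: 3.690 Mbps × 2640 s = 9741.6 Mb.
With 1% container overhead: ×1.01. → 9839.0 Mb.
At 4 Mbps: 9839.0 / 4 = 2459.8 s ≈ 41 minutes.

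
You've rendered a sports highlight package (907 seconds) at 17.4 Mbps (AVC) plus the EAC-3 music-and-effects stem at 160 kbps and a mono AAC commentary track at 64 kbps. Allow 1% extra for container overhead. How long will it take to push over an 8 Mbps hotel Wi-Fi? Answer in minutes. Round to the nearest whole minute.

34 minutes

Audio total: 160 + 64 = 224 kbps = 0.224 Mbps.
Total bitrate: 17.624 Mbps.
File: 17.624 Mbps × 907 s = 15985.0 Mb.
With 1% container overhead: ×1.01. → 16144.8 Mb.
At 8 Mbps: 16144.8 / 8 = 2018.1 s ≈ 33.6 minutes.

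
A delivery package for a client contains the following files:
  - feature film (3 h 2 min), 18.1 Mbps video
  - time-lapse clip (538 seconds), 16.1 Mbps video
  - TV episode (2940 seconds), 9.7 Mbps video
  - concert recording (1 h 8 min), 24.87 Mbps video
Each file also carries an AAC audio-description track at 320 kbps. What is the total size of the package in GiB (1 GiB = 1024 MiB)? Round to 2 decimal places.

Audio: 320 kbps = 0.320 Mbps.
feature film: 18.420 Mbps × 10920 s = 201146.4 Mb
time-lapse clip: 16.420 Mbps × 538 s = 8834.0 Mb
TV episode: 10.020 Mbps × 2940 s = 29458.8 Mb
concert recording: 25.190 Mbps × 4080 s = 102775.2 Mb
Total: 342214.4 Mb = 42776.8 MB.
= 39.84 GiB.

39.84 GiB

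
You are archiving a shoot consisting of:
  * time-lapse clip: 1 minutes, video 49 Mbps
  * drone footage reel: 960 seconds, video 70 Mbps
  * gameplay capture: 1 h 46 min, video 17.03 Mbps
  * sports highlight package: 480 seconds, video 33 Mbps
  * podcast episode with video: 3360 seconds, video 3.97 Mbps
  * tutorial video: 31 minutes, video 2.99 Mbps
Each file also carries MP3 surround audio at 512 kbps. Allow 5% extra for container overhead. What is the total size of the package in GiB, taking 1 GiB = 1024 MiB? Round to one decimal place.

26.9 GiB

Audio: 512 kbps = 0.512 Mbps.
time-lapse clip: 49.512 Mbps × 60 s × 1.05 = 3119.3 Mb
drone footage reel: 70.512 Mbps × 960 s × 1.05 = 71076.1 Mb
gameplay capture: 17.542 Mbps × 6360 s × 1.05 = 117145.5 Mb
sports highlight package: 33.512 Mbps × 480 s × 1.05 = 16890.0 Mb
podcast episode with video: 4.482 Mbps × 3360 s × 1.05 = 15812.5 Mb
tutorial video: 3.502 Mbps × 1860 s × 1.05 = 6839.4 Mb
Total: 230882.8 Mb = 28860.3 MB.
= 26.88 GiB.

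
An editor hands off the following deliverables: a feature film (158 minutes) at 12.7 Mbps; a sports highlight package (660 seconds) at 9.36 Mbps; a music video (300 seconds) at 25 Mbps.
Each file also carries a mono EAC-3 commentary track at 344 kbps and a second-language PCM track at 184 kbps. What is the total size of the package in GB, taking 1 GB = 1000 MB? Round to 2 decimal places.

17.45 GB

Audio total: 344 + 184 = 528 kbps = 0.528 Mbps.
feature film: 13.228 Mbps × 9480 s = 125401.4 Mb
sports highlight package: 9.888 Mbps × 660 s = 6526.1 Mb
music video: 25.528 Mbps × 300 s = 7658.4 Mb
Total: 139585.9 Mb = 17448.2 MB.
= 17.45 GB.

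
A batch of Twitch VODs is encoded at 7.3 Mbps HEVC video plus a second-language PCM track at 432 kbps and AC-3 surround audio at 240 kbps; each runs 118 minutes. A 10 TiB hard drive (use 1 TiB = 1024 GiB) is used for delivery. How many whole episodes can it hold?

1558

118 min = 7080 s
Audio total: 432 + 240 = 672 kbps = 0.672 Mbps.
Total bitrate: 7.972 Mbps.
Per item: 7.972 Mbps × 7080 s = 56,442 Mb = 7,055 MB.
Capacity: 10 TiB = 87,960,930 Mb; 1558.44 items → 1558 complete.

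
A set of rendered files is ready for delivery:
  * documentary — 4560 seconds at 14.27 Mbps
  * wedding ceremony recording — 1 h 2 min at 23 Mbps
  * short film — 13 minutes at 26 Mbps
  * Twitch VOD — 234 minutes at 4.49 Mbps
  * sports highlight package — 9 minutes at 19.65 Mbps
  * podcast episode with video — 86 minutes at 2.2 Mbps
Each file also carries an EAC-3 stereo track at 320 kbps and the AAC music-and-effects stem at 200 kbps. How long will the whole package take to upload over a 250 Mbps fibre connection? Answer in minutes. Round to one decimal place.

Audio total: 320 + 200 = 520 kbps = 0.520 Mbps.
documentary: 14.790 Mbps × 4560 s = 67442.4 Mb
wedding ceremony recording: 23.520 Mbps × 3720 s = 87494.4 Mb
short film: 26.520 Mbps × 780 s = 20685.6 Mb
Twitch VOD: 5.010 Mbps × 14040 s = 70340.4 Mb
sports highlight package: 20.170 Mbps × 540 s = 10891.8 Mb
podcast episode with video: 2.720 Mbps × 5160 s = 14035.2 Mb
Total: 270889.8 Mb = 33861.2 MB.
At 250 Mbps: 270889.8 / 250 = 1084 s ≈ 18.1 minutes.

18.1 minutes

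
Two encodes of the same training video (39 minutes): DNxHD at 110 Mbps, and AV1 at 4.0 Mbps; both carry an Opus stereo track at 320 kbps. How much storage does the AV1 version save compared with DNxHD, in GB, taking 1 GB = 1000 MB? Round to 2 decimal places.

39 min = 2340 s
Audio: 320 kbps = 0.320 Mbps.
DNxHD: 110.320 Mbps × 2340 s = 258148.8 Mb = 32.269 GB.
AV1: 4.320 Mbps × 2340 s = 10108.8 Mb = 1.264 GB.
Saving: 32.269 − 1.264 = 31.005 GB.

31.01 GB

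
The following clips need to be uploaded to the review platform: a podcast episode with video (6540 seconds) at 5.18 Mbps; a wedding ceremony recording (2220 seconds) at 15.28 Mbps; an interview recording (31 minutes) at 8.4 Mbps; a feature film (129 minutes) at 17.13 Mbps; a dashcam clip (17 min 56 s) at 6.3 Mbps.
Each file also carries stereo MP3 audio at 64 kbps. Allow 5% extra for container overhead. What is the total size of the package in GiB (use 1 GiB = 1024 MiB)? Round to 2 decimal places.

Audio: 64 kbps = 0.064 Mbps.
podcast episode with video: 5.244 Mbps × 6540 s × 1.05 = 36010.5 Mb
wedding ceremony recording: 15.344 Mbps × 2220 s × 1.05 = 35766.9 Mb
interview recording: 8.464 Mbps × 1860 s × 1.05 = 16530.2 Mb
feature film: 17.194 Mbps × 7740 s × 1.05 = 139735.6 Mb
dashcam clip: 6.364 Mbps × 1076 s × 1.05 = 7190.0 Mb
Total: 235233.3 Mb = 29404.2 MB.
= 27.38 GiB.

27.38 GiB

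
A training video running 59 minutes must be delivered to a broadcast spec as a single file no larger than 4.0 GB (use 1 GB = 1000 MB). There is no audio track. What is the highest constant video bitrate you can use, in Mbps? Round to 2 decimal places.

Budget: 4.0 GB = 32000.0 Mb.
59 min = 3540 s
Total bitrate budget: 32000.0 Mb / 3540 s = 9.040 Mbps.

9.04 Mbps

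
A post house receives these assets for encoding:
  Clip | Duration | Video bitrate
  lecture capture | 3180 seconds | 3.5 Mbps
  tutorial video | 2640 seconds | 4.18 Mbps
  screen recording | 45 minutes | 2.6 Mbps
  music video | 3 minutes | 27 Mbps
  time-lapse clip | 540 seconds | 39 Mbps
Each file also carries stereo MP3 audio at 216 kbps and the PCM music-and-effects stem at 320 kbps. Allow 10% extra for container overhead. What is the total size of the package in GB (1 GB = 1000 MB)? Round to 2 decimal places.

Audio total: 216 + 320 = 536 kbps = 0.536 Mbps.
lecture capture: 4.036 Mbps × 3180 s × 1.10 = 14117.9 Mb
tutorial video: 4.716 Mbps × 2640 s × 1.10 = 13695.3 Mb
screen recording: 3.136 Mbps × 2700 s × 1.10 = 9313.9 Mb
music video: 27.536 Mbps × 180 s × 1.10 = 5452.1 Mb
time-lapse clip: 39.536 Mbps × 540 s × 1.10 = 23484.4 Mb
Total: 66063.6 Mb = 8258.0 MB.
= 8.258 GB.

8.26 GB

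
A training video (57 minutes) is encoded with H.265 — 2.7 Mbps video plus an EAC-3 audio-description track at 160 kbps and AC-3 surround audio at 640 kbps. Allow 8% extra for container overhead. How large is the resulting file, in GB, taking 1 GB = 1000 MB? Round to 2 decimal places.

57 min = 3420 s
Audio total: 160 + 640 = 800 kbps = 0.800 Mbps.
Total bitrate: 2.7 + 0.800 = 3.500 Mbps.
Stream data: 3.500 Mbps × 3420 s = 11970.0 Mb.
With 8% container overhead: ×1.08.
12,928 Mb ÷ 8 = 1,616 MB → 1.616 GB.

1.62 GB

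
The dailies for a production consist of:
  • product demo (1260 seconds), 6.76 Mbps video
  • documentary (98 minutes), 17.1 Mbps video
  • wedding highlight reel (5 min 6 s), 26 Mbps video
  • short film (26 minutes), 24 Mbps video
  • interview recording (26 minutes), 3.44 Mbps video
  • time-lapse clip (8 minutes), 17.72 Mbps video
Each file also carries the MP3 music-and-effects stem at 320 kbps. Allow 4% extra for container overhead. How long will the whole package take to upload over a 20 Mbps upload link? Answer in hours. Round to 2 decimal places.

2.48 hours

Audio: 320 kbps = 0.320 Mbps.
product demo: 7.080 Mbps × 1260 s × 1.04 = 9277.6 Mb
documentary: 17.420 Mbps × 5880 s × 1.04 = 106526.8 Mb
wedding highlight reel: 26.320 Mbps × 306 s × 1.04 = 8376.1 Mb
short film: 24.320 Mbps × 1560 s × 1.04 = 39456.8 Mb
interview recording: 3.760 Mbps × 1560 s × 1.04 = 6100.2 Mb
time-lapse clip: 18.040 Mbps × 480 s × 1.04 = 9005.6 Mb
Total: 178743.1 Mb = 22342.9 MB.
At 20 Mbps: 178743.1 / 20 = 8937 s ≈ 2.48 hours.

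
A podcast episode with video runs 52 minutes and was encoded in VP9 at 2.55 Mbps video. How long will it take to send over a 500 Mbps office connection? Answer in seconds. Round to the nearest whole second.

52 min = 3120 s
File: 2.550 Mbps × 3120 s = 7956.0 Mb.
At 500 Mbps: 7956.0 / 500 = 15.9 s ≈ 15.9 seconds.

16 seconds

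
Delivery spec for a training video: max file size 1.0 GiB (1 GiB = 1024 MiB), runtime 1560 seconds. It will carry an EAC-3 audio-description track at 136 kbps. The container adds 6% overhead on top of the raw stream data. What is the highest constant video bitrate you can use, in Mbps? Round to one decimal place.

Budget: 1.0 GiB = 8589.9 Mb.
Stream payload after overhead: 8589.9 / 1.06 = 8103.7 Mb.
Total bitrate budget: 8103.7 Mb / 1560 s = 5.195 Mbps.
Audio: 136 kbps = 0.136 Mbps.
Video: 5.195 − 0.136 = 5.059 Mbps.

5.1 Mbps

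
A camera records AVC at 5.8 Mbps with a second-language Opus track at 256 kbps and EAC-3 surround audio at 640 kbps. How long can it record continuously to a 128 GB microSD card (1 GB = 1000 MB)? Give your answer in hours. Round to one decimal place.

Audio total: 256 + 640 = 896 kbps = 0.896 Mbps.
Total bitrate: 5.8 + 0.896 = 6.696 Mbps.
Capacity: 128 GB = 1,024,000 Mb.
Recording time: 1,024,000 / 6.696 = 152,927 s ≈ 42.5 hours.

42.5 hours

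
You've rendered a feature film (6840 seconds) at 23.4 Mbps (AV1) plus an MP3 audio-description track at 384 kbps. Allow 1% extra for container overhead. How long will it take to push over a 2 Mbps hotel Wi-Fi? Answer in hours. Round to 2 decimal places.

22.82 hours

Audio: 384 kbps = 0.384 Mbps.
Total bitrate: 23.784 Mbps.
File: 23.784 Mbps × 6840 s = 162682.6 Mb.
With 1% container overhead: ×1.01. → 164309.4 Mb.
At 2 Mbps: 164309.4 / 2 = 82154.7 s ≈ 22.8 hours.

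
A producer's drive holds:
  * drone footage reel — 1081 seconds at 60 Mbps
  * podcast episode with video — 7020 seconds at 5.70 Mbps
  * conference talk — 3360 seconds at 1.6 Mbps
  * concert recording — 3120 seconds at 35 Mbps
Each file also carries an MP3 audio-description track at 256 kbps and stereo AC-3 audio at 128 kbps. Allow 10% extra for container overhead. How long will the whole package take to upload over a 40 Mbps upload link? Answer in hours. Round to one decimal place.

Audio total: 256 + 128 = 384 kbps = 0.384 Mbps.
drone footage reel: 60.384 Mbps × 1081 s × 1.10 = 71802.6 Mb
podcast episode with video: 6.084 Mbps × 7020 s × 1.10 = 46980.6 Mb
conference talk: 1.984 Mbps × 3360 s × 1.10 = 7332.9 Mb
concert recording: 35.384 Mbps × 3120 s × 1.10 = 121437.9 Mb
Total: 247554.0 Mb = 30944.3 MB.
At 40 Mbps: 247554.0 / 40 = 6189 s ≈ 1.72 hours.

1.7 hours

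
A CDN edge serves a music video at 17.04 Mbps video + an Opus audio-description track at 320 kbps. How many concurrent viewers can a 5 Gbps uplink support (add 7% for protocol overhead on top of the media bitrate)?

Audio: 320 kbps = 0.320 Mbps.
Per-viewer media rate: 17.360 Mbps.
On the wire with 7% overhead: 18.575 Mbps.
5 Gbps = 5,000 Mbps; 5,000 / 18.575 = 269.18 → 269 viewers.

269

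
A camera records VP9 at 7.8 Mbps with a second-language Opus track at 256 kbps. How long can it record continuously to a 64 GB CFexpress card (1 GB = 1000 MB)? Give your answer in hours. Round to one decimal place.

Audio: 256 kbps = 0.256 Mbps.
Total bitrate: 7.8 + 0.256 = 8.056 Mbps.
Capacity: 64 GB = 512,000 Mb.
Recording time: 512,000 / 8.056 = 63,555 s ≈ 17.7 hours.

17.7 hours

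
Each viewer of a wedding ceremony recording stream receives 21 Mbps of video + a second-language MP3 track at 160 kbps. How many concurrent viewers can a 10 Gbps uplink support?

Audio: 160 kbps = 0.160 Mbps.
Per-viewer media rate: 21.160 Mbps.
10 Gbps = 10,000 Mbps; 10,000 / 21.160 = 472.59 → 472 viewers.

472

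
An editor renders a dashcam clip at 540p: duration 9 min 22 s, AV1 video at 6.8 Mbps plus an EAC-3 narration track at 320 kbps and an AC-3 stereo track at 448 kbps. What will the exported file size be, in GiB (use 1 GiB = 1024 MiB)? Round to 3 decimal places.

9 min 22 s = 562 s
Audio total: 320 + 448 = 768 kbps = 0.768 Mbps.
Total bitrate: 6.8 + 0.768 = 7.568 Mbps.
Stream data: 7.568 Mbps × 562 s = 4253.2 Mb.
4,253 Mb = 531,652,000 bytes ÷ 1,073,741,824 = 0.4951 GiB.

0.495 GiB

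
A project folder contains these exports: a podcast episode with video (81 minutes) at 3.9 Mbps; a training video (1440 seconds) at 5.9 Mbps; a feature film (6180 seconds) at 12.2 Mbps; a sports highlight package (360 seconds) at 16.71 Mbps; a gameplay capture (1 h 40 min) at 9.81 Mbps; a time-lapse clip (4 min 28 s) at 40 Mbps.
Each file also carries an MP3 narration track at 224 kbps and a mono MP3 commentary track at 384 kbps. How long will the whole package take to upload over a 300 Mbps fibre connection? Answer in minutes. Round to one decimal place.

10.6 minutes

Audio total: 224 + 384 = 608 kbps = 0.608 Mbps.
podcast episode with video: 4.508 Mbps × 4860 s = 21908.9 Mb
training video: 6.508 Mbps × 1440 s = 9371.5 Mb
feature film: 12.808 Mbps × 6180 s = 79153.4 Mb
sports highlight package: 17.318 Mbps × 360 s = 6234.5 Mb
gameplay capture: 10.418 Mbps × 6000 s = 62508.0 Mb
time-lapse clip: 40.608 Mbps × 268 s = 10882.9 Mb
Total: 190059.3 Mb = 23757.4 MB.
At 300 Mbps: 190059.3 / 300 = 634 s ≈ 10.6 minutes.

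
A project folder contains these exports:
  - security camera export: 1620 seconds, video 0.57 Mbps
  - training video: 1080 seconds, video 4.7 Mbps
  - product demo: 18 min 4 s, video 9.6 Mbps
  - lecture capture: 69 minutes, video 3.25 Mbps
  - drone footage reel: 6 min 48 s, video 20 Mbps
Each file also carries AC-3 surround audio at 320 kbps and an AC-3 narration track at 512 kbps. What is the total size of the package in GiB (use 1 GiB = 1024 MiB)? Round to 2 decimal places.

Audio total: 320 + 512 = 832 kbps = 0.832 Mbps.
security camera export: 1.402 Mbps × 1620 s = 2271.2 Mb
training video: 5.532 Mbps × 1080 s = 5974.6 Mb
product demo: 10.432 Mbps × 1084 s = 11308.3 Mb
lecture capture: 4.082 Mbps × 4140 s = 16899.5 Mb
drone footage reel: 20.832 Mbps × 408 s = 8499.5 Mb
Total: 44953.0 Mb = 5619.1 MB.
= 5.233 GiB.

5.23 GiB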